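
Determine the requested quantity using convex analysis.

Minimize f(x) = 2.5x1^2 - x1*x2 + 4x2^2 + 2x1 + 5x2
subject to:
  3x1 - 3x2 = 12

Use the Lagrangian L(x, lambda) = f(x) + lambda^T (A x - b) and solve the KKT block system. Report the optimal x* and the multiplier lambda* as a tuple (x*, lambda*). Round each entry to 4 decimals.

Form the Lagrangian:
  L(x, lambda) = (1/2) x^T Q x + c^T x + lambda^T (A x - b)
Stationarity (grad_x L = 0): Q x + c + A^T lambda = 0.
Primal feasibility: A x = b.

This gives the KKT block system:
  [ Q   A^T ] [ x     ]   [-c ]
  [ A    0  ] [ lambda ] = [ b ]

Solving the linear system:
  x*      = (1.9091, -2.0909)
  lambda* = (-4.5455)
  f(x*)   = 23.9545

x* = (1.9091, -2.0909), lambda* = (-4.5455)


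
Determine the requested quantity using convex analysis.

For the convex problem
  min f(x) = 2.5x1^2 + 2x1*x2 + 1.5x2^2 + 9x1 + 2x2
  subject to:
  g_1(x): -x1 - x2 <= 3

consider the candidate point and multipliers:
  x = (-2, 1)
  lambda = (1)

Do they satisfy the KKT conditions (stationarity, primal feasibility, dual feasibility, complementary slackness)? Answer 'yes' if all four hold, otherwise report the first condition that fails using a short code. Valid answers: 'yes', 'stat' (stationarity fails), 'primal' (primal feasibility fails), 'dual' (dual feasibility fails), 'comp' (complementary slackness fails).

Gradient of f: grad f(x) = Q x + c = (1, 1)
Constraint values g_i(x) = a_i^T x - b_i:
  g_1((-2, 1)) = -2
Stationarity residual: grad f(x) + sum_i lambda_i a_i = (0, 0)
  -> stationarity OK
Primal feasibility (all g_i <= 0): OK
Dual feasibility (all lambda_i >= 0): OK
Complementary slackness (lambda_i * g_i(x) = 0 for all i): FAILS

Verdict: the first failing condition is complementary_slackness -> comp.

comp


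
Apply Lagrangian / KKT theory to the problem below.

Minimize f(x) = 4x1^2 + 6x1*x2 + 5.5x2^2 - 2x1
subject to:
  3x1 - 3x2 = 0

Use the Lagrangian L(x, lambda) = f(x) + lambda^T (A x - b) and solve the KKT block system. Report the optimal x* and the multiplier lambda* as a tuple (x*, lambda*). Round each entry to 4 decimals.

Form the Lagrangian:
  L(x, lambda) = (1/2) x^T Q x + c^T x + lambda^T (A x - b)
Stationarity (grad_x L = 0): Q x + c + A^T lambda = 0.
Primal feasibility: A x = b.

This gives the KKT block system:
  [ Q   A^T ] [ x     ]   [-c ]
  [ A    0  ] [ lambda ] = [ b ]

Solving the linear system:
  x*      = (0.0645, 0.0645)
  lambda* = (0.3656)
  f(x*)   = -0.0645

x* = (0.0645, 0.0645), lambda* = (0.3656)


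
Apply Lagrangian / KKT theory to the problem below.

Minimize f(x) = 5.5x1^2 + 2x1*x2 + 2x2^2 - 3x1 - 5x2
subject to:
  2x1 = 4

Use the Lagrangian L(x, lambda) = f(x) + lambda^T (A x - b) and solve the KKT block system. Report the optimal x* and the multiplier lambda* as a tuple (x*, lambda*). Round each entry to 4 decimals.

Form the Lagrangian:
  L(x, lambda) = (1/2) x^T Q x + c^T x + lambda^T (A x - b)
Stationarity (grad_x L = 0): Q x + c + A^T lambda = 0.
Primal feasibility: A x = b.

This gives the KKT block system:
  [ Q   A^T ] [ x     ]   [-c ]
  [ A    0  ] [ lambda ] = [ b ]

Solving the linear system:
  x*      = (2, 0.25)
  lambda* = (-9.75)
  f(x*)   = 15.875

x* = (2, 0.25), lambda* = (-9.75)


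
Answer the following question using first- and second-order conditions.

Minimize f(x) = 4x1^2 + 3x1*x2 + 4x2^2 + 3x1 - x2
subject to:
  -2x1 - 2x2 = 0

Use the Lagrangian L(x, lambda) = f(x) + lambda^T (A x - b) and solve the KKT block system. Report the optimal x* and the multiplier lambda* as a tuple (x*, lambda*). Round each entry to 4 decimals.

Form the Lagrangian:
  L(x, lambda) = (1/2) x^T Q x + c^T x + lambda^T (A x - b)
Stationarity (grad_x L = 0): Q x + c + A^T lambda = 0.
Primal feasibility: A x = b.

This gives the KKT block system:
  [ Q   A^T ] [ x     ]   [-c ]
  [ A    0  ] [ lambda ] = [ b ]

Solving the linear system:
  x*      = (-0.4, 0.4)
  lambda* = (0.5)
  f(x*)   = -0.8

x* = (-0.4, 0.4), lambda* = (0.5)


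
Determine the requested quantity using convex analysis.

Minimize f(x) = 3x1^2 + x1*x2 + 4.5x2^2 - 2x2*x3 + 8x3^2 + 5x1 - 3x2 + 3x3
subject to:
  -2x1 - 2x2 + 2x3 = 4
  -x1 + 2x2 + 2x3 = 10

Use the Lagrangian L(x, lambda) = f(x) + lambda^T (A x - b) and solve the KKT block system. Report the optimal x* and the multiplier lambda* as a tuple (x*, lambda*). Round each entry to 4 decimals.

Form the Lagrangian:
  L(x, lambda) = (1/2) x^T Q x + c^T x + lambda^T (A x - b)
Stationarity (grad_x L = 0): Q x + c + A^T lambda = 0.
Primal feasibility: A x = b.

This gives the KKT block system:
  [ Q   A^T ] [ x     ]   [-c ]
  [ A    0  ] [ lambda ] = [ b ]

Solving the linear system:
  x*      = (-3.0119, 2.253, 1.2411)
  lambda* = (-1.6423, -7.5336)
  f(x*)   = 31.9051

x* = (-3.0119, 2.253, 1.2411), lambda* = (-1.6423, -7.5336)


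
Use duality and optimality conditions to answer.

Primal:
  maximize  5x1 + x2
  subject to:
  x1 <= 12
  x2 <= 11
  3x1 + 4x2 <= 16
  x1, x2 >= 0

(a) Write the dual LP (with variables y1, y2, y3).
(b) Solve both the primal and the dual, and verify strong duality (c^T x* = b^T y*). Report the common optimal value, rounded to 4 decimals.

The standard primal-dual pair for 'max c^T x s.t. A x <= b, x >= 0' is:
  Dual:  min b^T y  s.t.  A^T y >= c,  y >= 0.

So the dual LP is:
  minimize  12y1 + 11y2 + 16y3
  subject to:
    y1 + 3y3 >= 5
    y2 + 4y3 >= 1
    y1, y2, y3 >= 0

Solving the primal: x* = (5.3333, 0).
  primal value c^T x* = 26.6667.
Solving the dual: y* = (0, 0, 1.6667).
  dual value b^T y* = 26.6667.
Strong duality: c^T x* = b^T y*. Confirmed.

26.6667


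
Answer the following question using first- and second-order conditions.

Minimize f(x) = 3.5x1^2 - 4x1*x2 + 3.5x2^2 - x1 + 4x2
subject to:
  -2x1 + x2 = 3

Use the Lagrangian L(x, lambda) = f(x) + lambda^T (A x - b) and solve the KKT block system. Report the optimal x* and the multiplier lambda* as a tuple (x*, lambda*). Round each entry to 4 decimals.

Form the Lagrangian:
  L(x, lambda) = (1/2) x^T Q x + c^T x + lambda^T (A x - b)
Stationarity (grad_x L = 0): Q x + c + A^T lambda = 0.
Primal feasibility: A x = b.

This gives the KKT block system:
  [ Q   A^T ] [ x     ]   [-c ]
  [ A    0  ] [ lambda ] = [ b ]

Solving the linear system:
  x*      = (-1.9474, -0.8947)
  lambda* = (-5.5263)
  f(x*)   = 7.4737

x* = (-1.9474, -0.8947), lambda* = (-5.5263)


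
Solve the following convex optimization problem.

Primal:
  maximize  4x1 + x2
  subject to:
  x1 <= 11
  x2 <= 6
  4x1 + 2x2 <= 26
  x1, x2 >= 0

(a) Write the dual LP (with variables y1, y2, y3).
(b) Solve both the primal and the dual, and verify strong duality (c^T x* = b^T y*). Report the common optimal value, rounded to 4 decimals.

The standard primal-dual pair for 'max c^T x s.t. A x <= b, x >= 0' is:
  Dual:  min b^T y  s.t.  A^T y >= c,  y >= 0.

So the dual LP is:
  minimize  11y1 + 6y2 + 26y3
  subject to:
    y1 + 4y3 >= 4
    y2 + 2y3 >= 1
    y1, y2, y3 >= 0

Solving the primal: x* = (6.5, 0).
  primal value c^T x* = 26.
Solving the dual: y* = (0, 0, 1).
  dual value b^T y* = 26.
Strong duality: c^T x* = b^T y*. Confirmed.

26


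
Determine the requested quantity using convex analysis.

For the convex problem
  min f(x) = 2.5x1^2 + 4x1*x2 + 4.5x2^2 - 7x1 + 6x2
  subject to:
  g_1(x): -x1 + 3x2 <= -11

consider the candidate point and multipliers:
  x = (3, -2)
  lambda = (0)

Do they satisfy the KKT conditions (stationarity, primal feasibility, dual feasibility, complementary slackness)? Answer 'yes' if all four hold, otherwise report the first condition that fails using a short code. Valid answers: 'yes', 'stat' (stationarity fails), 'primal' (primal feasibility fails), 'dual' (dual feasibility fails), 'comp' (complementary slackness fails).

Gradient of f: grad f(x) = Q x + c = (0, 0)
Constraint values g_i(x) = a_i^T x - b_i:
  g_1((3, -2)) = 2
Stationarity residual: grad f(x) + sum_i lambda_i a_i = (0, 0)
  -> stationarity OK
Primal feasibility (all g_i <= 0): FAILS
Dual feasibility (all lambda_i >= 0): OK
Complementary slackness (lambda_i * g_i(x) = 0 for all i): OK

Verdict: the first failing condition is primal_feasibility -> primal.

primal


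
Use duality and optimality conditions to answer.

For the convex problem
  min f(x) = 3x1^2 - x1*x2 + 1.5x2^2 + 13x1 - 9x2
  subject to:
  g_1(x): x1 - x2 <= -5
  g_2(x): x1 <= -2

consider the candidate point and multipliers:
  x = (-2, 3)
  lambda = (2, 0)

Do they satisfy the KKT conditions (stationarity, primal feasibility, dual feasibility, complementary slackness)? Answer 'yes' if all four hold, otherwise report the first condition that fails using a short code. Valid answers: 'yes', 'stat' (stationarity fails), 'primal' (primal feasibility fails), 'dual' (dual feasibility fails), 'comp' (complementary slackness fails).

Gradient of f: grad f(x) = Q x + c = (-2, 2)
Constraint values g_i(x) = a_i^T x - b_i:
  g_1((-2, 3)) = 0
  g_2((-2, 3)) = 0
Stationarity residual: grad f(x) + sum_i lambda_i a_i = (0, 0)
  -> stationarity OK
Primal feasibility (all g_i <= 0): OK
Dual feasibility (all lambda_i >= 0): OK
Complementary slackness (lambda_i * g_i(x) = 0 for all i): OK

Verdict: yes, KKT holds.

yes


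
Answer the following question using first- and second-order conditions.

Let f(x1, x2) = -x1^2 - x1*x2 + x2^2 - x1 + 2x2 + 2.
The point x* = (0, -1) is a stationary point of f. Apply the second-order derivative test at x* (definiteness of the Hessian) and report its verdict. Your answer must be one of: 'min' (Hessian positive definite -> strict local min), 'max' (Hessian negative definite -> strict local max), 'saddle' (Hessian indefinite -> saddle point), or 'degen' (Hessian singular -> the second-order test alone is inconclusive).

Compute the Hessian H = grad^2 f:
  H = [[-2, -1], [-1, 2]]
Verify stationarity: grad f(x*) = H x* + g = (0, 0).
Eigenvalues of H: -2.2361, 2.2361.
Eigenvalues have mixed signs, so H is indefinite -> x* is a saddle point.

saddle


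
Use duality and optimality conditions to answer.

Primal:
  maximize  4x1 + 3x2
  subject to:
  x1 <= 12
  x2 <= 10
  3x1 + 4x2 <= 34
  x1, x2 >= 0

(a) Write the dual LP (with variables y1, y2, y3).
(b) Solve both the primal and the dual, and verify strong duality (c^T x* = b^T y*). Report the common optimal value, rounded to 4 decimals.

The standard primal-dual pair for 'max c^T x s.t. A x <= b, x >= 0' is:
  Dual:  min b^T y  s.t.  A^T y >= c,  y >= 0.

So the dual LP is:
  minimize  12y1 + 10y2 + 34y3
  subject to:
    y1 + 3y3 >= 4
    y2 + 4y3 >= 3
    y1, y2, y3 >= 0

Solving the primal: x* = (11.3333, 0).
  primal value c^T x* = 45.3333.
Solving the dual: y* = (0, 0, 1.3333).
  dual value b^T y* = 45.3333.
Strong duality: c^T x* = b^T y*. Confirmed.

45.3333


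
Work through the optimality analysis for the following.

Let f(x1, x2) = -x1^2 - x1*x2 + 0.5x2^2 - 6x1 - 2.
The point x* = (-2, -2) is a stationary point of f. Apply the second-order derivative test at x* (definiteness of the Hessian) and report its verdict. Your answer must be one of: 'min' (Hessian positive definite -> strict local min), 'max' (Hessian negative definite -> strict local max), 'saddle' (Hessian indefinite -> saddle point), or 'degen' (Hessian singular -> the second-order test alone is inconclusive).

Compute the Hessian H = grad^2 f:
  H = [[-2, -1], [-1, 1]]
Verify stationarity: grad f(x*) = H x* + g = (0, 0).
Eigenvalues of H: -2.3028, 1.3028.
Eigenvalues have mixed signs, so H is indefinite -> x* is a saddle point.

saddle


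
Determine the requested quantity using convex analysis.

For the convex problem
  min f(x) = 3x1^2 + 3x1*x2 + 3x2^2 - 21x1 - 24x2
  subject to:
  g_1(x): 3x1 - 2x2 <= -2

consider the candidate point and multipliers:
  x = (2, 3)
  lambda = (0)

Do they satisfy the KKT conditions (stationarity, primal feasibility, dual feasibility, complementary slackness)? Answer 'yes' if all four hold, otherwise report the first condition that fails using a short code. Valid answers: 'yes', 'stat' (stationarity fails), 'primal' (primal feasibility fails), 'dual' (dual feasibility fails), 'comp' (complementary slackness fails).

Gradient of f: grad f(x) = Q x + c = (0, 0)
Constraint values g_i(x) = a_i^T x - b_i:
  g_1((2, 3)) = 2
Stationarity residual: grad f(x) + sum_i lambda_i a_i = (0, 0)
  -> stationarity OK
Primal feasibility (all g_i <= 0): FAILS
Dual feasibility (all lambda_i >= 0): OK
Complementary slackness (lambda_i * g_i(x) = 0 for all i): OK

Verdict: the first failing condition is primal_feasibility -> primal.

primal


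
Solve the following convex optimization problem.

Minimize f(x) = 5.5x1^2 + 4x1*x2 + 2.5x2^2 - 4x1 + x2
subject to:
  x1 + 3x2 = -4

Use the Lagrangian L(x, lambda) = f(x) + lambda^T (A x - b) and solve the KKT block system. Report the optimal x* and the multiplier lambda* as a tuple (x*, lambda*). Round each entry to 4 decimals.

Form the Lagrangian:
  L(x, lambda) = (1/2) x^T Q x + c^T x + lambda^T (A x - b)
Stationarity (grad_x L = 0): Q x + c + A^T lambda = 0.
Primal feasibility: A x = b.

This gives the KKT block system:
  [ Q   A^T ] [ x     ]   [-c ]
  [ A    0  ] [ lambda ] = [ b ]

Solving the linear system:
  x*      = (0.8375, -1.6125)
  lambda* = (1.2375)
  f(x*)   = -0.0062

x* = (0.8375, -1.6125), lambda* = (1.2375)


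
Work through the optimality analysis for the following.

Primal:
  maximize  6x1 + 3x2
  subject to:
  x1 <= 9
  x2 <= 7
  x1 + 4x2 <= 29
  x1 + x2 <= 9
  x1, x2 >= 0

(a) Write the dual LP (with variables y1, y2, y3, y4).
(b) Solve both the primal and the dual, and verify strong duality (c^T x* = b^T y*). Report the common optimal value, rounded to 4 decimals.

The standard primal-dual pair for 'max c^T x s.t. A x <= b, x >= 0' is:
  Dual:  min b^T y  s.t.  A^T y >= c,  y >= 0.

So the dual LP is:
  minimize  9y1 + 7y2 + 29y3 + 9y4
  subject to:
    y1 + y3 + y4 >= 6
    y2 + 4y3 + y4 >= 3
    y1, y2, y3, y4 >= 0

Solving the primal: x* = (9, 0).
  primal value c^T x* = 54.
Solving the dual: y* = (0, 0, 0, 6).
  dual value b^T y* = 54.
Strong duality: c^T x* = b^T y*. Confirmed.

54


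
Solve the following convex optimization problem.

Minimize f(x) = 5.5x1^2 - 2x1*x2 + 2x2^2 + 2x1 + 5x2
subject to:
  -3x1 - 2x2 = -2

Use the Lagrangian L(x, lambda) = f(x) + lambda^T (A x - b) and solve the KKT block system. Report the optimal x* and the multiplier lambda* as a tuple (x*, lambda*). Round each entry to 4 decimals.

Form the Lagrangian:
  L(x, lambda) = (1/2) x^T Q x + c^T x + lambda^T (A x - b)
Stationarity (grad_x L = 0): Q x + c + A^T lambda = 0.
Primal feasibility: A x = b.

This gives the KKT block system:
  [ Q   A^T ] [ x     ]   [-c ]
  [ A    0  ] [ lambda ] = [ b ]

Solving the linear system:
  x*      = (0.5192, 0.2212)
  lambda* = (2.4231)
  f(x*)   = 3.4952

x* = (0.5192, 0.2212), lambda* = (2.4231)


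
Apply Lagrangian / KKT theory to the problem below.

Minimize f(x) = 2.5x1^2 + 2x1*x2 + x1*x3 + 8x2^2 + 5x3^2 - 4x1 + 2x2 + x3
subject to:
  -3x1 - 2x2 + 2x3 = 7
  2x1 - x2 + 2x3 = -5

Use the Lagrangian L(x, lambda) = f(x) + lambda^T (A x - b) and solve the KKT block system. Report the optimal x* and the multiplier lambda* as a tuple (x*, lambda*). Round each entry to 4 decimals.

Form the Lagrangian:
  L(x, lambda) = (1/2) x^T Q x + c^T x + lambda^T (A x - b)
Stationarity (grad_x L = 0): Q x + c + A^T lambda = 0.
Primal feasibility: A x = b.

This gives the KKT block system:
  [ Q   A^T ] [ x     ]   [-c ]
  [ A    0  ] [ lambda ] = [ b ]

Solving the linear system:
  x*      = (-2.4126, 0.0629, -0.0559)
  lambda* = (-2.8042, 3.7902)
  f(x*)   = 24.1503

x* = (-2.4126, 0.0629, -0.0559), lambda* = (-2.8042, 3.7902)


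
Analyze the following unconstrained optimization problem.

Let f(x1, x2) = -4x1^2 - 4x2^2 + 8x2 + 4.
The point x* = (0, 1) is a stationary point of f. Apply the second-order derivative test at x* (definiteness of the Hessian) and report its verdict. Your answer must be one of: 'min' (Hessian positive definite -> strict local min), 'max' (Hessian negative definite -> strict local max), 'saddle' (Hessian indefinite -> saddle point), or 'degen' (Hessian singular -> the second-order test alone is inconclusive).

Compute the Hessian H = grad^2 f:
  H = [[-8, 0], [0, -8]]
Verify stationarity: grad f(x*) = H x* + g = (0, 0).
Eigenvalues of H: -8, -8.
Both eigenvalues < 0, so H is negative definite -> x* is a strict local max.

max


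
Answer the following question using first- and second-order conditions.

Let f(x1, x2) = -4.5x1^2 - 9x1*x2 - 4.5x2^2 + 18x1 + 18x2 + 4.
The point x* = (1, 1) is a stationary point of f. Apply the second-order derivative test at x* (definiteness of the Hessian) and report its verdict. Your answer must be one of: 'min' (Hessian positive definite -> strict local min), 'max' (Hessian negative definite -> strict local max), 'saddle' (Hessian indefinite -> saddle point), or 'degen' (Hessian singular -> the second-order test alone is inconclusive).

Compute the Hessian H = grad^2 f:
  H = [[-9, -9], [-9, -9]]
Verify stationarity: grad f(x*) = H x* + g = (0, 0).
Eigenvalues of H: -18, 0.
H has a zero eigenvalue (singular; negative semidefinite but not definite), so H is neither positive definite, negative definite, nor indefinite. The second-order test alone is inconclusive -> degen.
(Indeed, f is constant along the null direction of H through x*, so x* is not a strict local extremum.)

degen


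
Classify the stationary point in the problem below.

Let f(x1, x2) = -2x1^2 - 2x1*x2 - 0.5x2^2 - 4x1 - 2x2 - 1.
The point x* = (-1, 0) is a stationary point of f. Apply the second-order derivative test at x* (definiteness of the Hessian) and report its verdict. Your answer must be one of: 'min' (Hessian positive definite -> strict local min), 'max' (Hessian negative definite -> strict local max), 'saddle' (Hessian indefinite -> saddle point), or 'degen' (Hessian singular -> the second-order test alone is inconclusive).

Compute the Hessian H = grad^2 f:
  H = [[-4, -2], [-2, -1]]
Verify stationarity: grad f(x*) = H x* + g = (0, 0).
Eigenvalues of H: -5, 0.
H has a zero eigenvalue (singular; negative semidefinite but not definite), so H is neither positive definite, negative definite, nor indefinite. The second-order test alone is inconclusive -> degen.
(Indeed, f is constant along the null direction of H through x*, so x* is not a strict local extremum.)

degen


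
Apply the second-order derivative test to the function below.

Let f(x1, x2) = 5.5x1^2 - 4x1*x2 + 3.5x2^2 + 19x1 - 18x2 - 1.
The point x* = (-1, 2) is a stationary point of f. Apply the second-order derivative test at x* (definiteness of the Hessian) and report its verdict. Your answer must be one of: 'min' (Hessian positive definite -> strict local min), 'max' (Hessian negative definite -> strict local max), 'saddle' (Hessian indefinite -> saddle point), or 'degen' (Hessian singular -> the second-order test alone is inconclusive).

Compute the Hessian H = grad^2 f:
  H = [[11, -4], [-4, 7]]
Verify stationarity: grad f(x*) = H x* + g = (0, 0).
Eigenvalues of H: 4.5279, 13.4721.
Both eigenvalues > 0, so H is positive definite -> x* is a strict local min.

min


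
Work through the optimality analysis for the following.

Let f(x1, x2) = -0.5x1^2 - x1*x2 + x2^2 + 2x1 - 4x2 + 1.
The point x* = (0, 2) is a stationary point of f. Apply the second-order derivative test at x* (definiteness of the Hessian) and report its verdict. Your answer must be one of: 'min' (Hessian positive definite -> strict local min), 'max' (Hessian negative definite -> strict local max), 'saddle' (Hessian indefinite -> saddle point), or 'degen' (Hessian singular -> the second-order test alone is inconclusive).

Compute the Hessian H = grad^2 f:
  H = [[-1, -1], [-1, 2]]
Verify stationarity: grad f(x*) = H x* + g = (0, 0).
Eigenvalues of H: -1.3028, 2.3028.
Eigenvalues have mixed signs, so H is indefinite -> x* is a saddle point.

saddle


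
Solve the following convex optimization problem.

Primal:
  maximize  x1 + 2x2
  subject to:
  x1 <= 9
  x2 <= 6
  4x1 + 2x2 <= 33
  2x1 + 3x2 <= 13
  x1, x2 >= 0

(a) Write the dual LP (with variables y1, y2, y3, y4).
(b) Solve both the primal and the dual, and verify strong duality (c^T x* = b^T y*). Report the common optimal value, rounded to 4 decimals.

The standard primal-dual pair for 'max c^T x s.t. A x <= b, x >= 0' is:
  Dual:  min b^T y  s.t.  A^T y >= c,  y >= 0.

So the dual LP is:
  minimize  9y1 + 6y2 + 33y3 + 13y4
  subject to:
    y1 + 4y3 + 2y4 >= 1
    y2 + 2y3 + 3y4 >= 2
    y1, y2, y3, y4 >= 0

Solving the primal: x* = (0, 4.3333).
  primal value c^T x* = 8.6667.
Solving the dual: y* = (0, 0, 0, 0.6667).
  dual value b^T y* = 8.6667.
Strong duality: c^T x* = b^T y*. Confirmed.

8.6667


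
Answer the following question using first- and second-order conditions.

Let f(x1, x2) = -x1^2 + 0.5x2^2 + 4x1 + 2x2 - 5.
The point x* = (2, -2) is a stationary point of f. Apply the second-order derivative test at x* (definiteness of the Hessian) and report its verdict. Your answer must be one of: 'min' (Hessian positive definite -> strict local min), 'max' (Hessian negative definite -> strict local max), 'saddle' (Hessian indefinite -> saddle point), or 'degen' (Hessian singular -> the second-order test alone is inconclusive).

Compute the Hessian H = grad^2 f:
  H = [[-2, 0], [0, 1]]
Verify stationarity: grad f(x*) = H x* + g = (0, 0).
Eigenvalues of H: -2, 1.
Eigenvalues have mixed signs, so H is indefinite -> x* is a saddle point.

saddle


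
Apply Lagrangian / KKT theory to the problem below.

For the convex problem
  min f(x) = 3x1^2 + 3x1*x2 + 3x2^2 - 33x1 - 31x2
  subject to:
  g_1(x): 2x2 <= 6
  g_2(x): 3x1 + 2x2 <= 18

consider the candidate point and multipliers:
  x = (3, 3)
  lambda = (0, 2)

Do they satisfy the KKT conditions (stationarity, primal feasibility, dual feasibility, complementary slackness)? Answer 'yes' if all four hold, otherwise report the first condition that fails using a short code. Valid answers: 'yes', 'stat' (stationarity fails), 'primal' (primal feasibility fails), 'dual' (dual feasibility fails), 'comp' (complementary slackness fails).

Gradient of f: grad f(x) = Q x + c = (-6, -4)
Constraint values g_i(x) = a_i^T x - b_i:
  g_1((3, 3)) = 0
  g_2((3, 3)) = -3
Stationarity residual: grad f(x) + sum_i lambda_i a_i = (0, 0)
  -> stationarity OK
Primal feasibility (all g_i <= 0): OK
Dual feasibility (all lambda_i >= 0): OK
Complementary slackness (lambda_i * g_i(x) = 0 for all i): FAILS

Verdict: the first failing condition is complementary_slackness -> comp.

comp


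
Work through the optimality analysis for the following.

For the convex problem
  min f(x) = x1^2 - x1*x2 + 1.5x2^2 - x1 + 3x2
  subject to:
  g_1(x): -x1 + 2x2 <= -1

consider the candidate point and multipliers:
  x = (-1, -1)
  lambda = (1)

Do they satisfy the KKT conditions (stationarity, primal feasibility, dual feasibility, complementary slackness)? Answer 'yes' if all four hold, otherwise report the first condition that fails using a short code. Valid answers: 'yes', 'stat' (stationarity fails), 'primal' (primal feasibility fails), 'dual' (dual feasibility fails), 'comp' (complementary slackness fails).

Gradient of f: grad f(x) = Q x + c = (-2, 1)
Constraint values g_i(x) = a_i^T x - b_i:
  g_1((-1, -1)) = 0
Stationarity residual: grad f(x) + sum_i lambda_i a_i = (-3, 3)
  -> stationarity FAILS
Primal feasibility (all g_i <= 0): OK
Dual feasibility (all lambda_i >= 0): OK
Complementary slackness (lambda_i * g_i(x) = 0 for all i): OK

Verdict: the first failing condition is stationarity -> stat.

stat


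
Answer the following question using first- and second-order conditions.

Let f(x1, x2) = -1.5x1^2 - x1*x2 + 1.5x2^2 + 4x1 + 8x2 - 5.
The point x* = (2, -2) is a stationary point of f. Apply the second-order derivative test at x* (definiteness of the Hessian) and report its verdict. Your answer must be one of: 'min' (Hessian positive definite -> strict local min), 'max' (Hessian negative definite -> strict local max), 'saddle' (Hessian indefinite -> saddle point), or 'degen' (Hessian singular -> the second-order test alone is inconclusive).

Compute the Hessian H = grad^2 f:
  H = [[-3, -1], [-1, 3]]
Verify stationarity: grad f(x*) = H x* + g = (0, 0).
Eigenvalues of H: -3.1623, 3.1623.
Eigenvalues have mixed signs, so H is indefinite -> x* is a saddle point.

saddle


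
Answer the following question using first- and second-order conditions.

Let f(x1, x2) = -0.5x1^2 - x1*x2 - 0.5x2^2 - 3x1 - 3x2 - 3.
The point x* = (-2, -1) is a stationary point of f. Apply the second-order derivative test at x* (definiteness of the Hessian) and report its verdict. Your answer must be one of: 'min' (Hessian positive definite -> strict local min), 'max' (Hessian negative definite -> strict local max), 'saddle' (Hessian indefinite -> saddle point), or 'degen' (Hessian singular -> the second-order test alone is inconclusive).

Compute the Hessian H = grad^2 f:
  H = [[-1, -1], [-1, -1]]
Verify stationarity: grad f(x*) = H x* + g = (0, 0).
Eigenvalues of H: -2, 0.
H has a zero eigenvalue (singular; negative semidefinite but not definite), so H is neither positive definite, negative definite, nor indefinite. The second-order test alone is inconclusive -> degen.
(Indeed, f is constant along the null direction of H through x*, so x* is not a strict local extremum.)

degen


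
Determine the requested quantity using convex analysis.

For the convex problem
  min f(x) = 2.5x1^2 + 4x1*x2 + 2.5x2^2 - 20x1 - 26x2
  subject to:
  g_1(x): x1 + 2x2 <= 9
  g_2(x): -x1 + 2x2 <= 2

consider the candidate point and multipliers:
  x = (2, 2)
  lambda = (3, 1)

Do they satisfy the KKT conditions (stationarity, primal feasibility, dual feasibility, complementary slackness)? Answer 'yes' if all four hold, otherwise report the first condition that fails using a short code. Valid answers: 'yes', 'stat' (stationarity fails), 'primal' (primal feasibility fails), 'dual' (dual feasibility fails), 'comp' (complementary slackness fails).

Gradient of f: grad f(x) = Q x + c = (-2, -8)
Constraint values g_i(x) = a_i^T x - b_i:
  g_1((2, 2)) = -3
  g_2((2, 2)) = 0
Stationarity residual: grad f(x) + sum_i lambda_i a_i = (0, 0)
  -> stationarity OK
Primal feasibility (all g_i <= 0): OK
Dual feasibility (all lambda_i >= 0): OK
Complementary slackness (lambda_i * g_i(x) = 0 for all i): FAILS

Verdict: the first failing condition is complementary_slackness -> comp.

comp


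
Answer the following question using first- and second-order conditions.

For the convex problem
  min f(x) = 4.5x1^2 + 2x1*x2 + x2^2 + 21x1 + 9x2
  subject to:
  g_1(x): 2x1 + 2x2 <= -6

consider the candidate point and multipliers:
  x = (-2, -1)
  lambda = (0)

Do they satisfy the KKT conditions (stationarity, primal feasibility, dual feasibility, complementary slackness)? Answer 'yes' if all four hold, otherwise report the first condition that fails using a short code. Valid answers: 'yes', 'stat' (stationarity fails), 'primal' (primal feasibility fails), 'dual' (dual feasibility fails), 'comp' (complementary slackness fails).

Gradient of f: grad f(x) = Q x + c = (1, 3)
Constraint values g_i(x) = a_i^T x - b_i:
  g_1((-2, -1)) = 0
Stationarity residual: grad f(x) + sum_i lambda_i a_i = (1, 3)
  -> stationarity FAILS
Primal feasibility (all g_i <= 0): OK
Dual feasibility (all lambda_i >= 0): OK
Complementary slackness (lambda_i * g_i(x) = 0 for all i): OK

Verdict: the first failing condition is stationarity -> stat.

stat


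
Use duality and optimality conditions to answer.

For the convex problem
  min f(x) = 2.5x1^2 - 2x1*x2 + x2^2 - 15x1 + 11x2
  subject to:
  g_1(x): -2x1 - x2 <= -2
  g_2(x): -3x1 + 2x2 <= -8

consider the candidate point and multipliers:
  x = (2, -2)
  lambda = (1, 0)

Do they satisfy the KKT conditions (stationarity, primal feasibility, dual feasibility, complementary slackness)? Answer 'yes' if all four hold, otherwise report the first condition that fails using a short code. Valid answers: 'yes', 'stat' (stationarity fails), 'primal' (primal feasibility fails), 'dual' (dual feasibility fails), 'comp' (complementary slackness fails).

Gradient of f: grad f(x) = Q x + c = (-1, 3)
Constraint values g_i(x) = a_i^T x - b_i:
  g_1((2, -2)) = 0
  g_2((2, -2)) = -2
Stationarity residual: grad f(x) + sum_i lambda_i a_i = (-3, 2)
  -> stationarity FAILS
Primal feasibility (all g_i <= 0): OK
Dual feasibility (all lambda_i >= 0): OK
Complementary slackness (lambda_i * g_i(x) = 0 for all i): OK

Verdict: the first failing condition is stationarity -> stat.

stat


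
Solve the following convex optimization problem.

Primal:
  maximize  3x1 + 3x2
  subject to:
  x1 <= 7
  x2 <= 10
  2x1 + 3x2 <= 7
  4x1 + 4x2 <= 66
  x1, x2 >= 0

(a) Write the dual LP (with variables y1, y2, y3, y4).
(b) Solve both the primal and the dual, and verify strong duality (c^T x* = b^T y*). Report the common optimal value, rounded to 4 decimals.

The standard primal-dual pair for 'max c^T x s.t. A x <= b, x >= 0' is:
  Dual:  min b^T y  s.t.  A^T y >= c,  y >= 0.

So the dual LP is:
  minimize  7y1 + 10y2 + 7y3 + 66y4
  subject to:
    y1 + 2y3 + 4y4 >= 3
    y2 + 3y3 + 4y4 >= 3
    y1, y2, y3, y4 >= 0

Solving the primal: x* = (3.5, 0).
  primal value c^T x* = 10.5.
Solving the dual: y* = (0, 0, 1.5, 0).
  dual value b^T y* = 10.5.
Strong duality: c^T x* = b^T y*. Confirmed.

10.5


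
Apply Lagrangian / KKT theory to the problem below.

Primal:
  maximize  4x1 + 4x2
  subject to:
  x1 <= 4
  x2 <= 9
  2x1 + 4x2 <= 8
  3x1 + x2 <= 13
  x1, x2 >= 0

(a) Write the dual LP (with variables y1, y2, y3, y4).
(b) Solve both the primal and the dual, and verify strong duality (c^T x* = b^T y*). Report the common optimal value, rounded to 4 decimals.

The standard primal-dual pair for 'max c^T x s.t. A x <= b, x >= 0' is:
  Dual:  min b^T y  s.t.  A^T y >= c,  y >= 0.

So the dual LP is:
  minimize  4y1 + 9y2 + 8y3 + 13y4
  subject to:
    y1 + 2y3 + 3y4 >= 4
    y2 + 4y3 + y4 >= 4
    y1, y2, y3, y4 >= 0

Solving the primal: x* = (4, 0).
  primal value c^T x* = 16.
Solving the dual: y* = (2, 0, 1, 0).
  dual value b^T y* = 16.
Strong duality: c^T x* = b^T y*. Confirmed.

16


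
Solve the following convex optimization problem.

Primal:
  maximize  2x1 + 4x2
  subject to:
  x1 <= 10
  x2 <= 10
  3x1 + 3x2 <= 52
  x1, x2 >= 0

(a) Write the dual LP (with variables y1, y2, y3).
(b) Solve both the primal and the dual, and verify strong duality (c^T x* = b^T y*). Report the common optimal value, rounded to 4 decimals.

The standard primal-dual pair for 'max c^T x s.t. A x <= b, x >= 0' is:
  Dual:  min b^T y  s.t.  A^T y >= c,  y >= 0.

So the dual LP is:
  minimize  10y1 + 10y2 + 52y3
  subject to:
    y1 + 3y3 >= 2
    y2 + 3y3 >= 4
    y1, y2, y3 >= 0

Solving the primal: x* = (7.3333, 10).
  primal value c^T x* = 54.6667.
Solving the dual: y* = (0, 2, 0.6667).
  dual value b^T y* = 54.6667.
Strong duality: c^T x* = b^T y*. Confirmed.

54.6667


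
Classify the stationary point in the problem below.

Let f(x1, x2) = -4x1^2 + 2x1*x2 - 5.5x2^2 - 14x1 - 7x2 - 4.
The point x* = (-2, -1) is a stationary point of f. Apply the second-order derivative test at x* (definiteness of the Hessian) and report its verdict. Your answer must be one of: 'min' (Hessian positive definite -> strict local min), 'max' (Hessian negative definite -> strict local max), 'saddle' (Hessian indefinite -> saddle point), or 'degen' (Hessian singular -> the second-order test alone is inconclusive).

Compute the Hessian H = grad^2 f:
  H = [[-8, 2], [2, -11]]
Verify stationarity: grad f(x*) = H x* + g = (0, 0).
Eigenvalues of H: -12, -7.
Both eigenvalues < 0, so H is negative definite -> x* is a strict local max.

max


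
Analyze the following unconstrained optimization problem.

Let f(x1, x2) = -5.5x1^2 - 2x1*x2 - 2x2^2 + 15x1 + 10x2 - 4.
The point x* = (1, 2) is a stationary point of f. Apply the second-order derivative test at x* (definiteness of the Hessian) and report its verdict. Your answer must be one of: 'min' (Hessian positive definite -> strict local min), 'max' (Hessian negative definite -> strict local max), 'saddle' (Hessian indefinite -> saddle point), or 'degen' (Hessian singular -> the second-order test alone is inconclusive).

Compute the Hessian H = grad^2 f:
  H = [[-11, -2], [-2, -4]]
Verify stationarity: grad f(x*) = H x* + g = (0, 0).
Eigenvalues of H: -11.5311, -3.4689.
Both eigenvalues < 0, so H is negative definite -> x* is a strict local max.

max


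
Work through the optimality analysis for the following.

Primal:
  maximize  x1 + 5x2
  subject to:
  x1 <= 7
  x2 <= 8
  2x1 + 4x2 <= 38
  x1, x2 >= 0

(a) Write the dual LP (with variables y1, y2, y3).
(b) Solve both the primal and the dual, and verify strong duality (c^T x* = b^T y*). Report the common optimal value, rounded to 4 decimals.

The standard primal-dual pair for 'max c^T x s.t. A x <= b, x >= 0' is:
  Dual:  min b^T y  s.t.  A^T y >= c,  y >= 0.

So the dual LP is:
  minimize  7y1 + 8y2 + 38y3
  subject to:
    y1 + 2y3 >= 1
    y2 + 4y3 >= 5
    y1, y2, y3 >= 0

Solving the primal: x* = (3, 8).
  primal value c^T x* = 43.
Solving the dual: y* = (0, 3, 0.5).
  dual value b^T y* = 43.
Strong duality: c^T x* = b^T y*. Confirmed.

43


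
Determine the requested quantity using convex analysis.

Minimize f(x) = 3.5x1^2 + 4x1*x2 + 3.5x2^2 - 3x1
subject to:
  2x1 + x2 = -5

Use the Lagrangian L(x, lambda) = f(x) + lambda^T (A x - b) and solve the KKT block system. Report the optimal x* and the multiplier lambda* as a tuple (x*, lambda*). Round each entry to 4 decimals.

Form the Lagrangian:
  L(x, lambda) = (1/2) x^T Q x + c^T x + lambda^T (A x - b)
Stationarity (grad_x L = 0): Q x + c + A^T lambda = 0.
Primal feasibility: A x = b.

This gives the KKT block system:
  [ Q   A^T ] [ x     ]   [-c ]
  [ A    0  ] [ lambda ] = [ b ]

Solving the linear system:
  x*      = (-2.4737, -0.0526)
  lambda* = (10.2632)
  f(x*)   = 29.3684

x* = (-2.4737, -0.0526), lambda* = (10.2632)


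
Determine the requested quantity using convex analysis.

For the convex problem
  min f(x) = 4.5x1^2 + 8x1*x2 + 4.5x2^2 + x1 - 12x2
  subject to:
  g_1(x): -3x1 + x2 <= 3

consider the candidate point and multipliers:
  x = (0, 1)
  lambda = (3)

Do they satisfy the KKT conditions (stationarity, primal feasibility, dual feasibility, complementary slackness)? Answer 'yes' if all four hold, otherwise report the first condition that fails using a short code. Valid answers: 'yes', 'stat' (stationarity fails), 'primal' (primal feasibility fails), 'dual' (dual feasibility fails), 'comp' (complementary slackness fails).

Gradient of f: grad f(x) = Q x + c = (9, -3)
Constraint values g_i(x) = a_i^T x - b_i:
  g_1((0, 1)) = -2
Stationarity residual: grad f(x) + sum_i lambda_i a_i = (0, 0)
  -> stationarity OK
Primal feasibility (all g_i <= 0): OK
Dual feasibility (all lambda_i >= 0): OK
Complementary slackness (lambda_i * g_i(x) = 0 for all i): FAILS

Verdict: the first failing condition is complementary_slackness -> comp.

comp


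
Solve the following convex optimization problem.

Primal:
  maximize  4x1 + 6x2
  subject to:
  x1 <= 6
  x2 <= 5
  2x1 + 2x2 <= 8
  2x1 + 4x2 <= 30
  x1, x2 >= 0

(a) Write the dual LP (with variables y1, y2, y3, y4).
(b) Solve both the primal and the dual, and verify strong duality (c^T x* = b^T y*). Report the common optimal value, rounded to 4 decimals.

The standard primal-dual pair for 'max c^T x s.t. A x <= b, x >= 0' is:
  Dual:  min b^T y  s.t.  A^T y >= c,  y >= 0.

So the dual LP is:
  minimize  6y1 + 5y2 + 8y3 + 30y4
  subject to:
    y1 + 2y3 + 2y4 >= 4
    y2 + 2y3 + 4y4 >= 6
    y1, y2, y3, y4 >= 0

Solving the primal: x* = (0, 4).
  primal value c^T x* = 24.
Solving the dual: y* = (0, 0, 3, 0).
  dual value b^T y* = 24.
Strong duality: c^T x* = b^T y*. Confirmed.

24


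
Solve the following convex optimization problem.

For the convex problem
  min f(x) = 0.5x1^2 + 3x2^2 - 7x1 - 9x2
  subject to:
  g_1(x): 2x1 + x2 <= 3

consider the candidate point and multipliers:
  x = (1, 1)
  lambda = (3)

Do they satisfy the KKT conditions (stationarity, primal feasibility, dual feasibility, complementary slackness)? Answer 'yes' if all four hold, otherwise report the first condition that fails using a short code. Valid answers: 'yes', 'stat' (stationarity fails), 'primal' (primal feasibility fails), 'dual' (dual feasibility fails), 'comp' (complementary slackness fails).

Gradient of f: grad f(x) = Q x + c = (-6, -3)
Constraint values g_i(x) = a_i^T x - b_i:
  g_1((1, 1)) = 0
Stationarity residual: grad f(x) + sum_i lambda_i a_i = (0, 0)
  -> stationarity OK
Primal feasibility (all g_i <= 0): OK
Dual feasibility (all lambda_i >= 0): OK
Complementary slackness (lambda_i * g_i(x) = 0 for all i): OK

Verdict: yes, KKT holds.

yes


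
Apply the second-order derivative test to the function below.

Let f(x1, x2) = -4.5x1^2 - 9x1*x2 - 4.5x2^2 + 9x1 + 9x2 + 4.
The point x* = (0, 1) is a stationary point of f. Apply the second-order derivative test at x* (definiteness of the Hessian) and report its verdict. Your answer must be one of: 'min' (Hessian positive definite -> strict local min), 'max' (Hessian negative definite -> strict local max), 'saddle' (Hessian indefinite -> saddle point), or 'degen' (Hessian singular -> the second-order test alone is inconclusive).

Compute the Hessian H = grad^2 f:
  H = [[-9, -9], [-9, -9]]
Verify stationarity: grad f(x*) = H x* + g = (0, 0).
Eigenvalues of H: -18, 0.
H has a zero eigenvalue (singular; negative semidefinite but not definite), so H is neither positive definite, negative definite, nor indefinite. The second-order test alone is inconclusive -> degen.
(Indeed, f is constant along the null direction of H through x*, so x* is not a strict local extremum.)

degen


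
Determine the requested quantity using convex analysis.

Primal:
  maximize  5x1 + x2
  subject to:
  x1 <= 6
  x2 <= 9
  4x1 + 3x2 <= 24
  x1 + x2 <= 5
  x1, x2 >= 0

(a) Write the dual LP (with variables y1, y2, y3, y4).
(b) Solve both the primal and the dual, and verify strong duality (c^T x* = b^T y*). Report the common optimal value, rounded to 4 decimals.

The standard primal-dual pair for 'max c^T x s.t. A x <= b, x >= 0' is:
  Dual:  min b^T y  s.t.  A^T y >= c,  y >= 0.

So the dual LP is:
  minimize  6y1 + 9y2 + 24y3 + 5y4
  subject to:
    y1 + 4y3 + y4 >= 5
    y2 + 3y3 + y4 >= 1
    y1, y2, y3, y4 >= 0

Solving the primal: x* = (5, 0).
  primal value c^T x* = 25.
Solving the dual: y* = (0, 0, 0, 5).
  dual value b^T y* = 25.
Strong duality: c^T x* = b^T y*. Confirmed.

25


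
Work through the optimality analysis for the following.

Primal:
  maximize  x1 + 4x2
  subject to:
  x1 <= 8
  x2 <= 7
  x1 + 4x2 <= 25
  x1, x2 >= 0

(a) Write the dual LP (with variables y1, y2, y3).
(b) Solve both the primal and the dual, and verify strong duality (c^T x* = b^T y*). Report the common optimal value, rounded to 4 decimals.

The standard primal-dual pair for 'max c^T x s.t. A x <= b, x >= 0' is:
  Dual:  min b^T y  s.t.  A^T y >= c,  y >= 0.

So the dual LP is:
  minimize  8y1 + 7y2 + 25y3
  subject to:
    y1 + y3 >= 1
    y2 + 4y3 >= 4
    y1, y2, y3 >= 0

Solving the primal: x* = (0, 6.25).
  primal value c^T x* = 25.
Solving the dual: y* = (0, 0, 1).
  dual value b^T y* = 25.
Strong duality: c^T x* = b^T y*. Confirmed.

25


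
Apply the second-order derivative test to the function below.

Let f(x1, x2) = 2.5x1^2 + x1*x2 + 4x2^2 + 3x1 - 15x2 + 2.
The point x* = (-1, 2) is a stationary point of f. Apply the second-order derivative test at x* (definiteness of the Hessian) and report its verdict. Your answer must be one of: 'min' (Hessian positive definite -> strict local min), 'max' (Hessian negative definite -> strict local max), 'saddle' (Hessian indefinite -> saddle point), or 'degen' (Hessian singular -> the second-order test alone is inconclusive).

Compute the Hessian H = grad^2 f:
  H = [[5, 1], [1, 8]]
Verify stationarity: grad f(x*) = H x* + g = (0, 0).
Eigenvalues of H: 4.6972, 8.3028.
Both eigenvalues > 0, so H is positive definite -> x* is a strict local min.

min


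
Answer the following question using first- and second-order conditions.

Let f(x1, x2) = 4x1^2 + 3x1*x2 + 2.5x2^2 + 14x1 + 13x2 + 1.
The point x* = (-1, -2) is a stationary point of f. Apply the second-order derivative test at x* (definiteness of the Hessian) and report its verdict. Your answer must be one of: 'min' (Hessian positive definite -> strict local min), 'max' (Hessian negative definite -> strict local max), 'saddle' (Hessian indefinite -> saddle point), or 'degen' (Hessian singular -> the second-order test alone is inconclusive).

Compute the Hessian H = grad^2 f:
  H = [[8, 3], [3, 5]]
Verify stationarity: grad f(x*) = H x* + g = (0, 0).
Eigenvalues of H: 3.1459, 9.8541.
Both eigenvalues > 0, so H is positive definite -> x* is a strict local min.

min
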